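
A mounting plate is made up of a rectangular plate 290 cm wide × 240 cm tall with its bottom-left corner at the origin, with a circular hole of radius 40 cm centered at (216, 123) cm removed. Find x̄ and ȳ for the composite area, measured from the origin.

x̄ = 139.47 cm, ȳ = 119.77 cm

plate: A = 290 × 240 = 69600.00, centroid at (145.00, 120.00).
hole: A = −π·40² = -5026.55, centroid at (216.00, 123.00).
ΣA = 64573.45 cm²
ΣAx̄ = (69600.00)(145.00) + (-5026.55)(216.00) = 9006265.58 cm³
ΣAȳ = (69600.00)(120.00) + (-5026.55)(123.00) = 7733734.57 cm³
x̄ = 9006265.58 / 64573.45 = 139.47 cm
ȳ = 7733734.57 / 64573.45 = 119.77 cm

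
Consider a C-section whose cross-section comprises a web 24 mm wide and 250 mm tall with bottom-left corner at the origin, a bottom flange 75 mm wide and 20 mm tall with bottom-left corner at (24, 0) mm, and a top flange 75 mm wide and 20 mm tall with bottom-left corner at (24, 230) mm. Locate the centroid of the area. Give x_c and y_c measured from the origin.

web: A = 24 × 250 = 6000.00, centroid at (12.00, 125.00).
bottom flange: A = 75 × 20 = 1500.00, centroid at (61.50, 10.00).
top flange: A = 75 × 20 = 1500.00, centroid at (61.50, 240.00).
ΣA = 9000.00 mm², ΣAx_c = 256500.00 mm³, ΣAy_c = 1125000.00 mm³.
x_c = 256500.00/9000.00 = 28.50 mm; y_c = 1125000.00/9000.00 = 125.00 mm.

x_c = 28.50 mm, y_c = 125.00 mm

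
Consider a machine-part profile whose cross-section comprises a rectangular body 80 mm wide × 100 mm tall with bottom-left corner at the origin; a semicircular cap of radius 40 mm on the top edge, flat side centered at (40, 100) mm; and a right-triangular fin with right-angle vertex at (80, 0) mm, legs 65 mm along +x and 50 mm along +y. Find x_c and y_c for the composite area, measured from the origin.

x_c = 48.26 mm, y_c = 59.41 mm

rectangular body: A = 80 × 100 = 8000.00, centroid at (40.00, 50.00).
semicircular top: A = ½π·40² = 2513.27, centroid at (40.00, 116.98).
triangular fin: A = ½·65·50 = 1625.00, centroid at (101.67, 16.67).
ΣA = 12138.27 mm²
ΣAx_c = (8000.00)(40.00) + (2513.27)(40.00) + (1625.00)(101.67) = 585739.30 mm³
ΣAy_c = (8000.00)(50.00) + (2513.27)(116.98) + (1625.00)(16.67) = 721077.41 mm³
x_c = 585739.30 / 12138.27 = 48.26 mm
y_c = 721077.41 / 12138.27 = 59.41 mm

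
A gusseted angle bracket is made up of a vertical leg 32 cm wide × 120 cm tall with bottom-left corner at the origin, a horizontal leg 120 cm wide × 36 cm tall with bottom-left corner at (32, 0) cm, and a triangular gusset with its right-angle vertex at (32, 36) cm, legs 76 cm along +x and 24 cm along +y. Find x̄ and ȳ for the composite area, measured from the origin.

vertical leg: A = 32 × 120 = 3840.00, centroid at (16.00, 60.00).
horizontal leg: A = 120 × 36 = 4320.00, centroid at (92.00, 18.00).
gusset: A = ½·76·24 = 912.00, centroid at (57.33, 44.00).
ΣA = 9072.00 cm²
ΣAx̄ = (3840.00)(16.00) + (4320.00)(92.00) + (912.00)(57.33) = 511168.00 cm³
ΣAȳ = (3840.00)(60.00) + (4320.00)(18.00) + (912.00)(44.00) = 348288.00 cm³
x̄ = 511168.00 / 9072.00 = 56.35 cm
ȳ = 348288.00 / 9072.00 = 38.39 cm

x̄ = 56.35 cm, ȳ = 38.39 cm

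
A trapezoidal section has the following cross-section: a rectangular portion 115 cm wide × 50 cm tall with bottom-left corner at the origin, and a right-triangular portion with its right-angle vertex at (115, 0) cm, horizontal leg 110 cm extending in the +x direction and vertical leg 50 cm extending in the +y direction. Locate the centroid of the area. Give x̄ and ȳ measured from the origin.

x̄ = 87.97 cm, ȳ = 22.30 cm

Part | A | x̄ᵢ | ȳᵢ | A·x̄ᵢ | A·ȳᵢ
rectangular portion | 5750.00 | 57.50 | 25.00 | 330625.00 | 143750.00
triangular portion | 2750.00 | 151.67 | 16.67 | 417083.33 | 45833.33
Σ | 8500.00 |  |  | 747708.33 | 189583.33
x̄ = 747708.33 / 8500.00 = 87.97 cm
ȳ = 189583.33 / 8500.00 = 22.30 cm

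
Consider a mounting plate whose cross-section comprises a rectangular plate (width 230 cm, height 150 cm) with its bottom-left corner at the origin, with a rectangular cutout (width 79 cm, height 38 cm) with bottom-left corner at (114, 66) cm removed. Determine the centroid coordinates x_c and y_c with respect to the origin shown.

x_c = 111.33 cm, y_c = 74.05 cm

Part | A | x̄ᵢ | ȳᵢ | A·x̄ᵢ | A·ȳᵢ
plate | 34500.00 | 115.00 | 75.00 | 3967500.00 | 2587500.00
hole | -3002.00 | 153.50 | 85.00 | -460807.00 | -255170.00
Σ | 31498.00 |  |  | 3506693.00 | 2332330.00
x_c = 3506693.00 / 31498.00 = 111.33 cm
y_c = 2332330.00 / 31498.00 = 74.05 cm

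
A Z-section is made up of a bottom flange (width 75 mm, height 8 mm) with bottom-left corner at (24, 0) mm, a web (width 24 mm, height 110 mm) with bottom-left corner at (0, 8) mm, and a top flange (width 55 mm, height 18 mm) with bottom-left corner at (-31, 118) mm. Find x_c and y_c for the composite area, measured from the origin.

bottom flange: A = 75 × 8 = 600.00, centroid at (61.50, 4.00).
web: A = 24 × 110 = 2640.00, centroid at (12.00, 63.00).
top flange: A = 55 × 18 = 990.00, centroid at (-3.50, 127.00).
ΣA = 4230.00 mm², ΣAx_c = 65115.00 mm³, ΣAy_c = 294450.00 mm³.
x_c = 65115.00/4230.00 = 15.39 mm; y_c = 294450.00/4230.00 = 69.61 mm.

x_c = 15.39 mm, y_c = 69.61 mm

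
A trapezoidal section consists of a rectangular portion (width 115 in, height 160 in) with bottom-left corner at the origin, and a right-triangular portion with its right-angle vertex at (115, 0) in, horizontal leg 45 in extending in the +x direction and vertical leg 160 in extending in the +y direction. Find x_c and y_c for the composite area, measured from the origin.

x_c = 69.36 in, y_c = 75.64 in

rectangular portion: A = 115 × 160 = 18400.00, centroid at (57.50, 80.00).
triangular portion: A = ½·45·160 = 3600.00, centroid at (130.00, 53.33).
ΣA = 22000.00 in²
ΣAx_c = (18400.00)(57.50) + (3600.00)(130.00) = 1526000.00 in³
ΣAy_c = (18400.00)(80.00) + (3600.00)(53.33) = 1664000.00 in³
x_c = 1526000.00 / 22000.00 = 69.36 in
y_c = 1664000.00 / 22000.00 = 75.64 in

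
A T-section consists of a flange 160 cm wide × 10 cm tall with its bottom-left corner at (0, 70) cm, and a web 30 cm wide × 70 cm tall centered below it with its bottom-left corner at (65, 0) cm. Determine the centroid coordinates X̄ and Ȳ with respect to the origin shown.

X̄ = 80.00 cm, Ȳ = 52.30 cm

web: A = 30 × 70 = 2100.00, centroid at (80.00, 35.00).
flange: A = 160 × 10 = 1600.00, centroid at (80.00, 75.00).
ΣA = 3700.00 cm²
ΣAX̄ = (2100.00)(80.00) + (1600.00)(80.00) = 296000.00 cm³
ΣAȲ = (2100.00)(35.00) + (1600.00)(75.00) = 193500.00 cm³
X̄ = 296000.00 / 3700.00 = 80.00 cm
Ȳ = 193500.00 / 3700.00 = 52.30 cm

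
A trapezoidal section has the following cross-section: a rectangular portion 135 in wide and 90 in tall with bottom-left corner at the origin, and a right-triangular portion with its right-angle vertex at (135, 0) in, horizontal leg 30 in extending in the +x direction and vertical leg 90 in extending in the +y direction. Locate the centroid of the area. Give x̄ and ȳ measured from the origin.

x̄ = 75.25 in, ȳ = 43.50 in

rectangular portion: A = 135 × 90 = 12150.00, centroid at (67.50, 45.00).
triangular portion: A = ½·30·90 = 1350.00, centroid at (145.00, 30.00).
ΣA = 13500.00 in²
ΣAx̄ = (12150.00)(67.50) + (1350.00)(145.00) = 1015875.00 in³
ΣAȳ = (12150.00)(45.00) + (1350.00)(30.00) = 587250.00 in³
x̄ = 1015875.00 / 13500.00 = 75.25 in
ȳ = 587250.00 / 13500.00 = 43.50 in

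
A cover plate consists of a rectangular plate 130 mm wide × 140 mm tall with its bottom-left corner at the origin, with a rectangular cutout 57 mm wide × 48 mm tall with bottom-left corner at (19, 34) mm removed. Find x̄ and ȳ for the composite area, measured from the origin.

x̄ = 68.10 mm, ȳ = 72.12 mm

Part | A | x̄ᵢ | ȳᵢ | A·x̄ᵢ | A·ȳᵢ
plate | 18200.00 | 65.00 | 70.00 | 1183000.00 | 1274000.00
hole | -2736.00 | 47.50 | 58.00 | -129960.00 | -158688.00
Σ | 15464.00 |  |  | 1053040.00 | 1115312.00
x̄ = 1053040.00 / 15464.00 = 68.10 mm
ȳ = 1115312.00 / 15464.00 = 72.12 mm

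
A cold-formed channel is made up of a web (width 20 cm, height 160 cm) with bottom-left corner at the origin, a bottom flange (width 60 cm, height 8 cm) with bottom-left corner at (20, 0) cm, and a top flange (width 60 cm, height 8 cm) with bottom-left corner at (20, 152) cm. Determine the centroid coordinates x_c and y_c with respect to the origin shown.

web: A = 20 × 160 = 3200.00, centroid at (10.00, 80.00).
bottom flange: A = 60 × 8 = 480.00, centroid at (50.00, 4.00).
top flange: A = 60 × 8 = 480.00, centroid at (50.00, 156.00).
ΣA = 4160.00 cm², ΣAx_c = 80000.00 cm³, ΣAy_c = 332800.00 cm³.
x_c = 80000.00/4160.00 = 19.23 cm; y_c = 332800.00/4160.00 = 80.00 cm.

x_c = 19.23 cm, y_c = 80.00 cm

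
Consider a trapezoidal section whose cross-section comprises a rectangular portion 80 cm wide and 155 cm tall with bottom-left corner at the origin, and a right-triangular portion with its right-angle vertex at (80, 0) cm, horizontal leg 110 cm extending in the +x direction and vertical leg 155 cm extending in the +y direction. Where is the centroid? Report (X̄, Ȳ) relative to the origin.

Part | A | x̄ᵢ | ȳᵢ | A·x̄ᵢ | A·ȳᵢ
rectangular portion | 12400.00 | 40.00 | 77.50 | 496000.00 | 961000.00
triangular portion | 8525.00 | 116.67 | 51.67 | 994583.33 | 440458.33
Σ | 20925.00 |  |  | 1490583.33 | 1401458.33
X̄ = 1490583.33 / 20925.00 = 71.23 cm
Ȳ = 1401458.33 / 20925.00 = 66.98 cm

X̄ = 71.23 cm, Ȳ = 66.98 cm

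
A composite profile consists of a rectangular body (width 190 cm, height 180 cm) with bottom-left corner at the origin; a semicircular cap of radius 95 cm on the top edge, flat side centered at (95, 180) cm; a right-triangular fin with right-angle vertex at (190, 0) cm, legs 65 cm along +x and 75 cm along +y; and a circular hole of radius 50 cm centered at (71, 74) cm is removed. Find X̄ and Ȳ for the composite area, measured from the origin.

X̄ = 106.01 cm, Ȳ = 132.24 cm

Part | A | x̄ᵢ | ȳᵢ | A·x̄ᵢ | A·ȳᵢ
rectangular body | 34200.00 | 95.00 | 90.00 | 3249000.00 | 3078000.00
semicircular top | 14176.44 | 95.00 | 220.32 | 1346761.50 | 3123341.97
triangular fin | 2437.50 | 211.67 | 25.00 | 515937.50 | 60937.50
hole | -7853.98 | 71.00 | 74.00 | -557632.70 | -581194.64
Σ | 42959.96 |  |  | 4554066.30 | 5681084.83
X̄ = 4554066.30 / 42959.96 = 106.01 cm
Ȳ = 5681084.83 / 42959.96 = 132.24 cm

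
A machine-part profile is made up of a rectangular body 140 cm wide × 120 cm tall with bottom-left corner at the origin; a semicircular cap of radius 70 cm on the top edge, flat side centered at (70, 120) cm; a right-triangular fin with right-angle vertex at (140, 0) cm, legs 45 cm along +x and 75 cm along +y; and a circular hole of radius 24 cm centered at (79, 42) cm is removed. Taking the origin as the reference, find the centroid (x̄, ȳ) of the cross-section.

rectangular body: A = 140 × 120 = 16800.00, centroid at (70.00, 60.00).
semicircular top: A = ½π·70² = 7696.90, centroid at (70.00, 149.71).
triangular fin: A = ½·45·75 = 1687.50, centroid at (155.00, 25.00).
hole: A = −π·24² = -1809.56, centroid at (79.00, 42.00).
ΣA = 24374.84 cm², ΣAx̄ = 1833390.61 cm³, ΣAȳ = 2126481.00 cm³.
x̄ = 1833390.61/24374.84 = 75.22 cm; ȳ = 2126481.00/24374.84 = 87.24 cm.

x̄ = 75.22 cm, ȳ = 87.24 cm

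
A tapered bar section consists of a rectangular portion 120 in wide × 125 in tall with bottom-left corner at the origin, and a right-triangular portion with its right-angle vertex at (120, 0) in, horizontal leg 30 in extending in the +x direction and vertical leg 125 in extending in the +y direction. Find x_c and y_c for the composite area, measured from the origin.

Part | A | x̄ᵢ | ȳᵢ | A·x̄ᵢ | A·ȳᵢ
rectangular portion | 15000.00 | 60.00 | 62.50 | 900000.00 | 937500.00
triangular portion | 1875.00 | 130.00 | 41.67 | 243750.00 | 78125.00
Σ | 16875.00 |  |  | 1143750.00 | 1015625.00
x_c = 1143750.00 / 16875.00 = 67.78 in
y_c = 1015625.00 / 16875.00 = 60.19 in

x_c = 67.78 in, y_c = 60.19 in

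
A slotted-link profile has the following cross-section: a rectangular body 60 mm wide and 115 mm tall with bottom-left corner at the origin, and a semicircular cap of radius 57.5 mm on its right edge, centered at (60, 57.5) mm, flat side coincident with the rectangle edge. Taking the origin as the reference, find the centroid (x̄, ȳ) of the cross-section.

x̄ = 53.36 mm, ȳ = 57.50 mm

rectangular body: A = 60 × 115 = 6900.00, centroid at (30.00, 57.50).
semicircular end: A = ½π·57.5² = 5193.45, centroid at (84.40, 57.50).
ΣA = 12093.45 mm², ΣAx̄ = 645346.30 mm³, ΣAȳ = 695373.11 mm³.
x̄ = 645346.30/12093.45 = 53.36 mm; ȳ = 695373.11/12093.45 = 57.50 mm.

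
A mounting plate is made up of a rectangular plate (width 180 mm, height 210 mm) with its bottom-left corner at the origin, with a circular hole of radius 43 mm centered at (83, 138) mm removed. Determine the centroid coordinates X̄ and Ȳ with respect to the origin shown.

X̄ = 91.27 mm, Ȳ = 99.01 mm

plate: A = 180 × 210 = 37800.00, centroid at (90.00, 105.00).
hole: A = −π·43² = -5808.80, centroid at (83.00, 138.00).
ΣA = 31991.20 mm²
ΣAX̄ = (37800.00)(90.00) + (-5808.80)(83.00) = 2919869.20 mm³
ΣAȲ = (37800.00)(105.00) + (-5808.80)(138.00) = 3167384.94 mm³
X̄ = 2919869.20 / 31991.20 = 91.27 mm
Ȳ = 3167384.94 / 31991.20 = 99.01 mm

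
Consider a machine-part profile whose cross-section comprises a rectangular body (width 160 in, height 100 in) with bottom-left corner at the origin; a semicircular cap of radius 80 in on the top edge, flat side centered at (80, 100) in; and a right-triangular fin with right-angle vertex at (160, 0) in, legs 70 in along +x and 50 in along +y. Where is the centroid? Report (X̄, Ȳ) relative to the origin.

X̄ = 86.50 in, Ȳ = 78.26 in

rectangular body: A = 160 × 100 = 16000.00, centroid at (80.00, 50.00).
semicircular top: A = ½π·80² = 10053.10, centroid at (80.00, 133.95).
triangular fin: A = ½·70·50 = 1750.00, centroid at (183.33, 16.67).
ΣA = 27803.10 in²
ΣAX̄ = (16000.00)(80.00) + (10053.10)(80.00) + (1750.00)(183.33) = 2405081.05 in³
ΣAȲ = (16000.00)(50.00) + (10053.10)(133.95) + (1750.00)(16.67) = 2175809.65 in³
X̄ = 2405081.05 / 27803.10 = 86.50 in
Ȳ = 2175809.65 / 27803.10 = 78.26 in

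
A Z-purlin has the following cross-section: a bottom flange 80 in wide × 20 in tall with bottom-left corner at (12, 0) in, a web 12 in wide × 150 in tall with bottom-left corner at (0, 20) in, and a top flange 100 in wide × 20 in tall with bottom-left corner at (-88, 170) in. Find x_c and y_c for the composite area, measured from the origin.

Part | A | x̄ᵢ | ȳᵢ | A·x̄ᵢ | A·ȳᵢ
bottom flange | 1600.00 | 52.00 | 10.00 | 83200.00 | 16000.00
web | 1800.00 | 6.00 | 95.00 | 10800.00 | 171000.00
top flange | 2000.00 | -38.00 | 180.00 | -76000.00 | 360000.00
Σ | 5400.00 |  |  | 18000.00 | 547000.00
x_c = 18000.00 / 5400.00 = 3.33 in
y_c = 547000.00 / 5400.00 = 101.30 in

x_c = 3.33 in, y_c = 101.30 in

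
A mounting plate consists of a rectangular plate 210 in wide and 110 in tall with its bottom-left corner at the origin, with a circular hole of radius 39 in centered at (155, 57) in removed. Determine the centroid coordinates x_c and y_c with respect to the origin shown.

x_c = 91.96 in, y_c = 54.48 in

Part | A | x̄ᵢ | ȳᵢ | A·x̄ᵢ | A·ȳᵢ
plate | 23100.00 | 105.00 | 55.00 | 2425500.00 | 1270500.00
hole | -4778.36 | 155.00 | 57.00 | -740646.18 | -272366.66
Σ | 18321.64 |  |  | 1684853.82 | 998133.34
x_c = 1684853.82 / 18321.64 = 91.96 in
y_c = 998133.34 / 18321.64 = 54.48 in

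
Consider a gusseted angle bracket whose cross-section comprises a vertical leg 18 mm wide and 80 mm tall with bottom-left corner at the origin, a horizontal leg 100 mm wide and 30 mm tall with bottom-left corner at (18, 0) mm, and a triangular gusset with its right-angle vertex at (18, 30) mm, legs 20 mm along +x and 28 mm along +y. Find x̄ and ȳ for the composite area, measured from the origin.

x̄ = 47.43 mm, ȳ = 24.07 mm

vertical leg: A = 18 × 80 = 1440.00, centroid at (9.00, 40.00).
horizontal leg: A = 100 × 30 = 3000.00, centroid at (68.00, 15.00).
gusset: A = ½·20·28 = 280.00, centroid at (24.67, 39.33).
ΣA = 4720.00 mm²
ΣAx̄ = (1440.00)(9.00) + (3000.00)(68.00) + (280.00)(24.67) = 223866.67 mm³
ΣAȳ = (1440.00)(40.00) + (3000.00)(15.00) + (280.00)(39.33) = 113613.33 mm³
x̄ = 223866.67 / 4720.00 = 47.43 mm
ȳ = 113613.33 / 4720.00 = 24.07 mm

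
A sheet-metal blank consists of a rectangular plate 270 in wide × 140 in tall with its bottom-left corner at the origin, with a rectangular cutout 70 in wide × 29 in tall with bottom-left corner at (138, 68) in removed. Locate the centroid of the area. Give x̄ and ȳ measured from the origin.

x̄ = 132.84 in, ȳ = 69.29 in

plate: A = 270 × 140 = 37800.00, centroid at (135.00, 70.00).
hole: A = −(70 × 29) = -2030.00, centroid at (173.00, 82.50).
ΣA = 35770.00 in²
ΣAx̄ = (37800.00)(135.00) + (-2030.00)(173.00) = 4751810.00 in³
ΣAȳ = (37800.00)(70.00) + (-2030.00)(82.50) = 2478525.00 in³
x̄ = 4751810.00 / 35770.00 = 132.84 in
ȳ = 2478525.00 / 35770.00 = 69.29 in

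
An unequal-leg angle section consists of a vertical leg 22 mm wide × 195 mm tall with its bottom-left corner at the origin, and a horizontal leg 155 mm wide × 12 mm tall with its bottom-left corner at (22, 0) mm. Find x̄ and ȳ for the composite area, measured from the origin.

vertical leg: A = 22 × 195 = 4290.00, centroid at (11.00, 97.50).
horizontal leg: A = 155 × 12 = 1860.00, centroid at (99.50, 6.00).
ΣA = 6150.00 mm², ΣAx̄ = 232260.00 mm³, ΣAȳ = 429435.00 mm³.
x̄ = 232260.00/6150.00 = 37.77 mm; ȳ = 429435.00/6150.00 = 69.83 mm.

x̄ = 37.77 mm, ȳ = 69.83 mm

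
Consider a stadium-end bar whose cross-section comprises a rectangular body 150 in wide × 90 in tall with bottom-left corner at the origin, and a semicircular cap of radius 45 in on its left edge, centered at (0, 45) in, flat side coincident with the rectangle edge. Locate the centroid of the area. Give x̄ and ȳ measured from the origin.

x̄ = 57.06 in, ȳ = 45.00 in

rectangular body: A = 150 × 90 = 13500.00, centroid at (75.00, 45.00).
semicircular end: A = ½π·45² = 3180.86, centroid at (-19.10, 45.00).
ΣA = 16680.86 in²
ΣAx̄ = (13500.00)(75.00) + (3180.86)(-19.10) = 951750.00 in³
ΣAȳ = (13500.00)(45.00) + (3180.86)(45.00) = 750638.82 in³
x̄ = 951750.00 / 16680.86 = 57.06 in
ȳ = 750638.82 / 16680.86 = 45.00 in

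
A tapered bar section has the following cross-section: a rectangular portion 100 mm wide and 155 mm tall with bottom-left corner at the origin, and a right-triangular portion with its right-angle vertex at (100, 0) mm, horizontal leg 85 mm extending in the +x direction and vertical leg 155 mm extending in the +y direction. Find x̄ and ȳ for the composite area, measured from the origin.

x̄ = 73.36 mm, ȳ = 69.80 mm

Part | A | x̄ᵢ | ȳᵢ | A·x̄ᵢ | A·ȳᵢ
rectangular portion | 15500.00 | 50.00 | 77.50 | 775000.00 | 1201250.00
triangular portion | 6587.50 | 128.33 | 51.67 | 845395.83 | 340354.17
Σ | 22087.50 |  |  | 1620395.83 | 1541604.17
x̄ = 1620395.83 / 22087.50 = 73.36 mm
ȳ = 1541604.17 / 22087.50 = 69.80 mm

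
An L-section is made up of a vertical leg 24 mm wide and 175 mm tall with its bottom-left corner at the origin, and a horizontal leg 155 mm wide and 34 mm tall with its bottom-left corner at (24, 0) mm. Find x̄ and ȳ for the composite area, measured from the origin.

x̄ = 61.81 mm, ȳ = 48.27 mm

Part | A | x̄ᵢ | ȳᵢ | A·x̄ᵢ | A·ȳᵢ
vertical leg | 4200.00 | 12.00 | 87.50 | 50400.00 | 367500.00
horizontal leg | 5270.00 | 101.50 | 17.00 | 534905.00 | 89590.00
Σ | 9470.00 |  |  | 585305.00 | 457090.00
x̄ = 585305.00 / 9470.00 = 61.81 mm
ȳ = 457090.00 / 9470.00 = 48.27 mm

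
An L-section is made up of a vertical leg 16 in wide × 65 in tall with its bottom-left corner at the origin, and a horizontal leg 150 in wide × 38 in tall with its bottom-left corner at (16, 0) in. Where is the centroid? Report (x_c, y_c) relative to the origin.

x_c = 78.19 in, y_c = 21.08 in

vertical leg: A = 16 × 65 = 1040.00, centroid at (8.00, 32.50).
horizontal leg: A = 150 × 38 = 5700.00, centroid at (91.00, 19.00).
ΣA = 6740.00 in²
ΣAx_c = (1040.00)(8.00) + (5700.00)(91.00) = 527020.00 in³
ΣAy_c = (1040.00)(32.50) + (5700.00)(19.00) = 142100.00 in³
x_c = 527020.00 / 6740.00 = 78.19 in
y_c = 142100.00 / 6740.00 = 21.08 in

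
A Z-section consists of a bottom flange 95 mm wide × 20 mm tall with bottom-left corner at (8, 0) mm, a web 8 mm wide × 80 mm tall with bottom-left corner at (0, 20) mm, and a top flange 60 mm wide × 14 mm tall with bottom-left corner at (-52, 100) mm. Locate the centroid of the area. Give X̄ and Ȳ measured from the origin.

bottom flange: A = 95 × 20 = 1900.00, centroid at (55.50, 10.00).
web: A = 8 × 80 = 640.00, centroid at (4.00, 60.00).
top flange: A = 60 × 14 = 840.00, centroid at (-22.00, 107.00).
ΣA = 3380.00 mm², ΣAX̄ = 89530.00 mm³, ΣAȲ = 147280.00 mm³.
X̄ = 89530.00/3380.00 = 26.49 mm; Ȳ = 147280.00/3380.00 = 43.57 mm.

X̄ = 26.49 mm, Ȳ = 43.57 mm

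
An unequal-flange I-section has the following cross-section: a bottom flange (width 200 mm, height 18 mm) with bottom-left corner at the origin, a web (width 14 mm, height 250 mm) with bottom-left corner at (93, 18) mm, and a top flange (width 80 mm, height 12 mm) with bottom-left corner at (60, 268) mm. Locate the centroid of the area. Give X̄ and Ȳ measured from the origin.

X̄ = 100.00 mm, Ȳ = 98.75 mm

bottom flange: A = 200 × 18 = 3600.00, centroid at (100.00, 9.00).
web: A = 14 × 250 = 3500.00, centroid at (100.00, 143.00).
top flange: A = 80 × 12 = 960.00, centroid at (100.00, 274.00).
ΣA = 8060.00 mm², ΣAX̄ = 806000.00 mm³, ΣAȲ = 795940.00 mm³.
X̄ = 806000.00/8060.00 = 100.00 mm; Ȳ = 795940.00/8060.00 = 98.75 mm.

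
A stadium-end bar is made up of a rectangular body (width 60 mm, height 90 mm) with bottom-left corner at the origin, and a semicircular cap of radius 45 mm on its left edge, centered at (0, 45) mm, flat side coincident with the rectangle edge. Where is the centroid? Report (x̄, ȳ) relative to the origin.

Part | A | x̄ᵢ | ȳᵢ | A·x̄ᵢ | A·ȳᵢ
rectangular body | 5400.00 | 30.00 | 45.00 | 162000.00 | 243000.00
semicircular end | 3180.86 | -19.10 | 45.00 | -60750.00 | 143138.82
Σ | 8580.86 |  |  | 101250.00 | 386138.82
x̄ = 101250.00 / 8580.86 = 11.80 mm
ȳ = 386138.82 / 8580.86 = 45.00 mm

x̄ = 11.80 mm, ȳ = 45.00 mm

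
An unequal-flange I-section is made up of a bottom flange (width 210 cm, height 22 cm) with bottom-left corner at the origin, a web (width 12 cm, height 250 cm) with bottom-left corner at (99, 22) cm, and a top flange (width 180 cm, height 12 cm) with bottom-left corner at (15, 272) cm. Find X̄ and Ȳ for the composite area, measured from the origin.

X̄ = 105.00 cm, Ȳ = 111.69 cm

bottom flange: A = 210 × 22 = 4620.00, centroid at (105.00, 11.00).
web: A = 12 × 250 = 3000.00, centroid at (105.00, 147.00).
top flange: A = 180 × 12 = 2160.00, centroid at (105.00, 278.00).
ΣA = 9780.00 cm², ΣAX̄ = 1026900.00 cm³, ΣAȲ = 1092300.00 cm³.
X̄ = 1026900.00/9780.00 = 105.00 cm; Ȳ = 1092300.00/9780.00 = 111.69 cm.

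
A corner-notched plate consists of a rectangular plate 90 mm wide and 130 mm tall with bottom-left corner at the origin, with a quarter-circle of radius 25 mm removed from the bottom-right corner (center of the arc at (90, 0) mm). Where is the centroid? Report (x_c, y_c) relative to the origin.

Part | A | x̄ᵢ | ȳᵢ | A·x̄ᵢ | A·ȳᵢ
plate | 11700.00 | 45.00 | 65.00 | 526500.00 | 760500.00
removed quarter-circle | -490.87 | 79.39 | 10.61 | -38970.31 | -5208.33
Σ | 11209.13 |  |  | 487529.69 | 755291.67
x_c = 487529.69 / 11209.13 = 43.49 mm
y_c = 755291.67 / 11209.13 = 67.38 mm

x_c = 43.49 mm, y_c = 67.38 mm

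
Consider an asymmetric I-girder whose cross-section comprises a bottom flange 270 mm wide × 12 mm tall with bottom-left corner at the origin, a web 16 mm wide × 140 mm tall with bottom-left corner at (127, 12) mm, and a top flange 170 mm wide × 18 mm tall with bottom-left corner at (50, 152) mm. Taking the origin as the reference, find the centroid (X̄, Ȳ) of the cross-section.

X̄ = 135.00 mm, Ȳ = 81.47 mm

bottom flange: A = 270 × 12 = 3240.00, centroid at (135.00, 6.00).
web: A = 16 × 140 = 2240.00, centroid at (135.00, 82.00).
top flange: A = 170 × 18 = 3060.00, centroid at (135.00, 161.00).
ΣA = 8540.00 mm²
ΣAX̄ = (3240.00)(135.00) + (2240.00)(135.00) + (3060.00)(135.00) = 1152900.00 mm³
ΣAȲ = (3240.00)(6.00) + (2240.00)(82.00) + (3060.00)(161.00) = 695780.00 mm³
X̄ = 1152900.00 / 8540.00 = 135.00 mm
Ȳ = 695780.00 / 8540.00 = 81.47 mm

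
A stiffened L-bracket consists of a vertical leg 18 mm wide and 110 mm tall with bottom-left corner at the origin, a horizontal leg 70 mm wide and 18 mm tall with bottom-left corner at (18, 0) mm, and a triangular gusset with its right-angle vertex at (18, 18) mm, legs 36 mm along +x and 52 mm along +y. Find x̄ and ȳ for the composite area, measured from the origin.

x̄ = 26.98 mm, ȳ = 36.71 mm

vertical leg: A = 18 × 110 = 1980.00, centroid at (9.00, 55.00).
horizontal leg: A = 70 × 18 = 1260.00, centroid at (53.00, 9.00).
gusset: A = ½·36·52 = 936.00, centroid at (30.00, 35.33).
ΣA = 4176.00 mm², ΣAx̄ = 112680.00 mm³, ΣAȳ = 153312.00 mm³.
x̄ = 112680.00/4176.00 = 26.98 mm; ȳ = 153312.00/4176.00 = 36.71 mm.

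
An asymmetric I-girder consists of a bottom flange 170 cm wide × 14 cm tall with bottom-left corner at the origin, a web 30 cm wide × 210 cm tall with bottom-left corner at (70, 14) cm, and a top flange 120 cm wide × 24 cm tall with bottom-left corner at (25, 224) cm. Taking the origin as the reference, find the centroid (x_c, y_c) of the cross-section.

x_c = 85.00 cm, y_c = 125.09 cm

bottom flange: A = 170 × 14 = 2380.00, centroid at (85.00, 7.00).
web: A = 30 × 210 = 6300.00, centroid at (85.00, 119.00).
top flange: A = 120 × 24 = 2880.00, centroid at (85.00, 236.00).
ΣA = 11560.00 cm², ΣAx_c = 982600.00 cm³, ΣAy_c = 1446040.00 cm³.
x_c = 982600.00/11560.00 = 85.00 cm; y_c = 1446040.00/11560.00 = 125.09 cm.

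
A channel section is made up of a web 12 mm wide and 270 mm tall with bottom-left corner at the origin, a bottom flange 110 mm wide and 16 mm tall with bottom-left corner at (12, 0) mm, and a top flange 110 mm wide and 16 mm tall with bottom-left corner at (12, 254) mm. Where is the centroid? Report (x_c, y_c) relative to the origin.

x_c = 37.76 mm, y_c = 135.00 mm

Part | A | x̄ᵢ | ȳᵢ | A·x̄ᵢ | A·ȳᵢ
web | 3240.00 | 6.00 | 135.00 | 19440.00 | 437400.00
bottom flange | 1760.00 | 67.00 | 8.00 | 117920.00 | 14080.00
top flange | 1760.00 | 67.00 | 262.00 | 117920.00 | 461120.00
Σ | 6760.00 |  |  | 255280.00 | 912600.00
x_c = 255280.00 / 6760.00 = 37.76 mm
y_c = 912600.00 / 6760.00 = 135.00 mm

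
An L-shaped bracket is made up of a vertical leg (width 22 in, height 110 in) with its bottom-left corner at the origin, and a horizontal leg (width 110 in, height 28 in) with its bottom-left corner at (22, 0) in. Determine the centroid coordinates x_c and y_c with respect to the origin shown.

x_c = 47.96 in, y_c = 32.04 in

vertical leg: A = 22 × 110 = 2420.00, centroid at (11.00, 55.00).
horizontal leg: A = 110 × 28 = 3080.00, centroid at (77.00, 14.00).
ΣA = 5500.00 in²
ΣAx_c = (2420.00)(11.00) + (3080.00)(77.00) = 263780.00 in³
ΣAy_c = (2420.00)(55.00) + (3080.00)(14.00) = 176220.00 in³
x_c = 263780.00 / 5500.00 = 47.96 in
y_c = 176220.00 / 5500.00 = 32.04 in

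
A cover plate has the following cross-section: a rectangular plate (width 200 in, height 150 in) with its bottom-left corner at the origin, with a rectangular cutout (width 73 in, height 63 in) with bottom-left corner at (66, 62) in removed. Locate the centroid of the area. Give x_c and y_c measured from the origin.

x_c = 99.55 in, y_c = 71.65 in

plate: A = 200 × 150 = 30000.00, centroid at (100.00, 75.00).
hole: A = −(73 × 63) = -4599.00, centroid at (102.50, 93.50).
ΣA = 25401.00 in², ΣAx_c = 2528602.50 in³, ΣAy_c = 1819993.50 in³.
x_c = 2528602.50/25401.00 = 99.55 in; y_c = 1819993.50/25401.00 = 71.65 in.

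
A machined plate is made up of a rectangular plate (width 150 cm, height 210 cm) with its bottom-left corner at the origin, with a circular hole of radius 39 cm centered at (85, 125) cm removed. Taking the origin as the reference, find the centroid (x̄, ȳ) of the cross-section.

x̄ = 73.21 cm, ȳ = 101.42 cm

plate: A = 150 × 210 = 31500.00, centroid at (75.00, 105.00).
hole: A = −π·39² = -4778.36, centroid at (85.00, 125.00).
ΣA = 26721.64 cm², ΣAx̄ = 1956339.19 cm³, ΣAȳ = 2710204.70 cm³.
x̄ = 1956339.19/26721.64 = 73.21 cm; ȳ = 2710204.70/26721.64 = 101.42 cm.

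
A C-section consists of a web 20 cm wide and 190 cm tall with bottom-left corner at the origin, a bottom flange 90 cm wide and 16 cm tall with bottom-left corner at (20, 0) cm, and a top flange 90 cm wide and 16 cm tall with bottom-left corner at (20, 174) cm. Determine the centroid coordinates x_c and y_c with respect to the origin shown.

x_c = 33.71 cm, y_c = 95.00 cm

Part | A | x̄ᵢ | ȳᵢ | A·x̄ᵢ | A·ȳᵢ
web | 3800.00 | 10.00 | 95.00 | 38000.00 | 361000.00
bottom flange | 1440.00 | 65.00 | 8.00 | 93600.00 | 11520.00
top flange | 1440.00 | 65.00 | 182.00 | 93600.00 | 262080.00
Σ | 6680.00 |  |  | 225200.00 | 634600.00
x_c = 225200.00 / 6680.00 = 33.71 cm
y_c = 634600.00 / 6680.00 = 95.00 cm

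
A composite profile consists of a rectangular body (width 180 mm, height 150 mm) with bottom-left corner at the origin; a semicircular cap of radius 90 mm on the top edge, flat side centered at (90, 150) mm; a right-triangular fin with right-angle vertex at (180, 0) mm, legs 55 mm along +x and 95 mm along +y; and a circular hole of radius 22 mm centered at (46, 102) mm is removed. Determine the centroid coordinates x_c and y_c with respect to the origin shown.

Part | A | x̄ᵢ | ȳᵢ | A·x̄ᵢ | A·ȳᵢ
rectangular body | 27000.00 | 90.00 | 75.00 | 2430000.00 | 2025000.00
semicircular top | 12723.45 | 90.00 | 188.20 | 1145110.52 | 2394517.54
triangular fin | 2612.50 | 198.33 | 31.67 | 518145.83 | 82729.17
hole | -1520.53 | 46.00 | 102.00 | -69944.42 | -155094.15
Σ | 40815.42 |  |  | 4023311.94 | 4347152.56
x_c = 4023311.94 / 40815.42 = 98.57 mm
y_c = 4347152.56 / 40815.42 = 106.51 mm

x_c = 98.57 mm, y_c = 106.51 mm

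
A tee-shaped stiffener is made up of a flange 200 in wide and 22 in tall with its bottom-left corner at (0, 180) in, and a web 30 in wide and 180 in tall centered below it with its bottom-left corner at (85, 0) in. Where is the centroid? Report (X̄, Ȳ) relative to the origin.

web: A = 30 × 180 = 5400.00, centroid at (100.00, 90.00).
flange: A = 200 × 22 = 4400.00, centroid at (100.00, 191.00).
ΣA = 9800.00 in², ΣAX̄ = 980000.00 in³, ΣAȲ = 1326400.00 in³.
X̄ = 980000.00/9800.00 = 100.00 in; Ȳ = 1326400.00/9800.00 = 135.35 in.

X̄ = 100.00 in, Ȳ = 135.35 in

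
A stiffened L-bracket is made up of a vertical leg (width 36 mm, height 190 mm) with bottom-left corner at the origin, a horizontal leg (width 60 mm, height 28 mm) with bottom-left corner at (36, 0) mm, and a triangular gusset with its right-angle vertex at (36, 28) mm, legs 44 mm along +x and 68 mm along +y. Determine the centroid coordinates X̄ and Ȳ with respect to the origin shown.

X̄ = 30.93 mm, Ȳ = 74.79 mm

vertical leg: A = 36 × 190 = 6840.00, centroid at (18.00, 95.00).
horizontal leg: A = 60 × 28 = 1680.00, centroid at (66.00, 14.00).
gusset: A = ½·44·68 = 1496.00, centroid at (50.67, 50.67).
ΣA = 10016.00 mm²
ΣAX̄ = (6840.00)(18.00) + (1680.00)(66.00) + (1496.00)(50.67) = 309797.33 mm³
ΣAȲ = (6840.00)(95.00) + (1680.00)(14.00) + (1496.00)(50.67) = 749117.33 mm³
X̄ = 309797.33 / 10016.00 = 30.93 mm
Ȳ = 749117.33 / 10016.00 = 74.79 mm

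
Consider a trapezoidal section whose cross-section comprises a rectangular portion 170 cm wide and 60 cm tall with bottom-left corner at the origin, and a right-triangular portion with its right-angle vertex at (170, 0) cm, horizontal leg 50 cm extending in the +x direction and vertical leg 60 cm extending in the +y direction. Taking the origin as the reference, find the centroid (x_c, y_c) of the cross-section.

x_c = 98.03 cm, y_c = 28.72 cm

Part | A | x̄ᵢ | ȳᵢ | A·x̄ᵢ | A·ȳᵢ
rectangular portion | 10200.00 | 85.00 | 30.00 | 867000.00 | 306000.00
triangular portion | 1500.00 | 186.67 | 20.00 | 280000.00 | 30000.00
Σ | 11700.00 |  |  | 1147000.00 | 336000.00
x_c = 1147000.00 / 11700.00 = 98.03 cm
y_c = 336000.00 / 11700.00 = 28.72 cm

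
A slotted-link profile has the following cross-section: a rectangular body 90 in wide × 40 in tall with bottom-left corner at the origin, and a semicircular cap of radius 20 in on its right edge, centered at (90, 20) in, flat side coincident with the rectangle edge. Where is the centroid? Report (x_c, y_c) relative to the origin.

Part | A | x̄ᵢ | ȳᵢ | A·x̄ᵢ | A·ȳᵢ
rectangular body | 3600.00 | 45.00 | 20.00 | 162000.00 | 72000.00
semicircular end | 628.32 | 98.49 | 20.00 | 61882.00 | 12566.37
Σ | 4228.32 |  |  | 223882.00 | 84566.37
x_c = 223882.00 / 4228.32 = 52.95 in
y_c = 84566.37 / 4228.32 = 20.00 in

x_c = 52.95 in, y_c = 20.00 in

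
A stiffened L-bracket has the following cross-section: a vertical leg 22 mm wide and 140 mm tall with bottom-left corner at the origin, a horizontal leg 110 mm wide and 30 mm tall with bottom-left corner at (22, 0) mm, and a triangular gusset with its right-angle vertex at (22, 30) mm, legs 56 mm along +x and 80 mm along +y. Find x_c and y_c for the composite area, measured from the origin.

vertical leg: A = 22 × 140 = 3080.00, centroid at (11.00, 70.00).
horizontal leg: A = 110 × 30 = 3300.00, centroid at (77.00, 15.00).
gusset: A = ½·56·80 = 2240.00, centroid at (40.67, 56.67).
ΣA = 8620.00 mm², ΣAx_c = 379073.33 mm³, ΣAy_c = 392033.33 mm³.
x_c = 379073.33/8620.00 = 43.98 mm; y_c = 392033.33/8620.00 = 45.48 mm.

x_c = 43.98 mm, y_c = 45.48 mm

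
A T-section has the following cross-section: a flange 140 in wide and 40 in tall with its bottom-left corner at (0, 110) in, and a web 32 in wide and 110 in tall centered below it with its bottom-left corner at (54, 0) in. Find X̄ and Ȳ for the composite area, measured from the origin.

web: A = 32 × 110 = 3520.00, centroid at (70.00, 55.00).
flange: A = 140 × 40 = 5600.00, centroid at (70.00, 130.00).
ΣA = 9120.00 in²
ΣAX̄ = (3520.00)(70.00) + (5600.00)(70.00) = 638400.00 in³
ΣAȲ = (3520.00)(55.00) + (5600.00)(130.00) = 921600.00 in³
X̄ = 638400.00 / 9120.00 = 70.00 in
Ȳ = 921600.00 / 9120.00 = 101.05 in

X̄ = 70.00 in, Ȳ = 101.05 in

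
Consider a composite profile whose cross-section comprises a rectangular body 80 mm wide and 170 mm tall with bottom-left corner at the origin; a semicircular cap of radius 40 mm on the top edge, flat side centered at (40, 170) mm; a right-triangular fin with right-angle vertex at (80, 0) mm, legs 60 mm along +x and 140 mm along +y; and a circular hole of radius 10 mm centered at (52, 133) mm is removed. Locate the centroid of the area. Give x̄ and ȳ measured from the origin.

x̄ = 52.41 mm, ȳ = 89.01 mm

Part | A | x̄ᵢ | ȳᵢ | A·x̄ᵢ | A·ȳᵢ
rectangular body | 13600.00 | 40.00 | 85.00 | 544000.00 | 1156000.00
semicircular top | 2513.27 | 40.00 | 186.98 | 100530.96 | 469923.27
triangular fin | 4200.00 | 100.00 | 46.67 | 420000.00 | 196000.00
hole | -314.16 | 52.00 | 133.00 | -16336.28 | -41783.18
Σ | 19999.11 |  |  | 1048194.68 | 1780140.09
x̄ = 1048194.68 / 19999.11 = 52.41 mm
ȳ = 1780140.09 / 19999.11 = 89.01 mm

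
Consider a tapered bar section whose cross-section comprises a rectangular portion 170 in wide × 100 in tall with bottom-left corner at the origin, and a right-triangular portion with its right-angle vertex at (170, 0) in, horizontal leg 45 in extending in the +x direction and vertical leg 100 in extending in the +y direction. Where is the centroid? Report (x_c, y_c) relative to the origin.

x_c = 96.69 in, y_c = 48.05 in

rectangular portion: A = 170 × 100 = 17000.00, centroid at (85.00, 50.00).
triangular portion: A = ½·45·100 = 2250.00, centroid at (185.00, 33.33).
ΣA = 19250.00 in², ΣAx_c = 1861250.00 in³, ΣAy_c = 925000.00 in³.
x_c = 1861250.00/19250.00 = 96.69 in; y_c = 925000.00/19250.00 = 48.05 in.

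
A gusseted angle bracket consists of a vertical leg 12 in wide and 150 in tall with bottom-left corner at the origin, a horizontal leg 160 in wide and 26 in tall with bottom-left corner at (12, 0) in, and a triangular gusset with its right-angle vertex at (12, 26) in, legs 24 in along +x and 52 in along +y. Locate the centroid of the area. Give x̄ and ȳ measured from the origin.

x̄ = 61.66 in, ȳ = 32.83 in

vertical leg: A = 12 × 150 = 1800.00, centroid at (6.00, 75.00).
horizontal leg: A = 160 × 26 = 4160.00, centroid at (92.00, 13.00).
gusset: A = ½·24·52 = 624.00, centroid at (20.00, 43.33).
ΣA = 6584.00 in²
ΣAx̄ = (1800.00)(6.00) + (4160.00)(92.00) + (624.00)(20.00) = 406000.00 in³
ΣAȳ = (1800.00)(75.00) + (4160.00)(13.00) + (624.00)(43.33) = 216120.00 in³
x̄ = 406000.00 / 6584.00 = 61.66 in
ȳ = 216120.00 / 6584.00 = 32.83 in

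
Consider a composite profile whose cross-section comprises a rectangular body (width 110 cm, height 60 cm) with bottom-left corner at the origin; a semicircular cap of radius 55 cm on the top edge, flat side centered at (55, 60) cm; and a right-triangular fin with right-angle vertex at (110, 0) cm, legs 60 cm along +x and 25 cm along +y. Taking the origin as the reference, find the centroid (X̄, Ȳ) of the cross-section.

Part | A | x̄ᵢ | ȳᵢ | A·x̄ᵢ | A·ȳᵢ
rectangular body | 6600.00 | 55.00 | 30.00 | 363000.00 | 198000.00
semicircular top | 4751.66 | 55.00 | 83.34 | 261341.24 | 396016.20
triangular fin | 750.00 | 130.00 | 8.33 | 97500.00 | 6250.00
Σ | 12101.66 |  |  | 721841.24 | 600266.20
X̄ = 721841.24 / 12101.66 = 59.65 cm
Ȳ = 600266.20 / 12101.66 = 49.60 cm

X̄ = 59.65 cm, Ȳ = 49.60 cm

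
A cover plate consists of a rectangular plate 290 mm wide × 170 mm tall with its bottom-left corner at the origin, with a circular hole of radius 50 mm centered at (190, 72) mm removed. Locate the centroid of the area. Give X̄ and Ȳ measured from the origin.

Part | A | x̄ᵢ | ȳᵢ | A·x̄ᵢ | A·ȳᵢ
plate | 49300.00 | 145.00 | 85.00 | 7148500.00 | 4190500.00
hole | -7853.98 | 190.00 | 72.00 | -1492256.51 | -565486.68
Σ | 41446.02 |  |  | 5656243.49 | 3625013.32
X̄ = 5656243.49 / 41446.02 = 136.47 mm
Ȳ = 3625013.32 / 41446.02 = 87.46 mm

X̄ = 136.47 mm, Ȳ = 87.46 mm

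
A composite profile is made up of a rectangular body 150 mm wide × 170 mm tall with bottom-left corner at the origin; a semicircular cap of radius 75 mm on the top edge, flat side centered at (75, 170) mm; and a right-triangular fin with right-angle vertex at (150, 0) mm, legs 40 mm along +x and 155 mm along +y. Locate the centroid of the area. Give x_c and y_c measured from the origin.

Part | A | x̄ᵢ | ȳᵢ | A·x̄ᵢ | A·ȳᵢ
rectangular body | 25500.00 | 75.00 | 85.00 | 1912500.00 | 2167500.00
semicircular top | 8835.73 | 75.00 | 201.83 | 662679.70 | 1783323.99
triangular fin | 3100.00 | 163.33 | 51.67 | 506333.33 | 160166.67
Σ | 37435.73 |  |  | 3081513.03 | 4110990.65
x_c = 3081513.03 / 37435.73 = 82.31 mm
y_c = 4110990.65 / 37435.73 = 109.81 mm

x_c = 82.31 mm, y_c = 109.81 mm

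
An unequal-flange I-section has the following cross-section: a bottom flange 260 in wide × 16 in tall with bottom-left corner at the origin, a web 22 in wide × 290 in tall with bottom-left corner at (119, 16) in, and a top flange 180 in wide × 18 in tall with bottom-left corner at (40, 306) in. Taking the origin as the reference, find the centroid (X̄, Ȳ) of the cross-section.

X̄ = 130.00 in, Ȳ = 151.02 in

Part | A | x̄ᵢ | ȳᵢ | A·x̄ᵢ | A·ȳᵢ
bottom flange | 4160.00 | 130.00 | 8.00 | 540800.00 | 33280.00
web | 6380.00 | 130.00 | 161.00 | 829400.00 | 1027180.00
top flange | 3240.00 | 130.00 | 315.00 | 421200.00 | 1020600.00
Σ | 13780.00 |  |  | 1791400.00 | 2081060.00
X̄ = 1791400.00 / 13780.00 = 130.00 in
Ȳ = 2081060.00 / 13780.00 = 151.02 in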